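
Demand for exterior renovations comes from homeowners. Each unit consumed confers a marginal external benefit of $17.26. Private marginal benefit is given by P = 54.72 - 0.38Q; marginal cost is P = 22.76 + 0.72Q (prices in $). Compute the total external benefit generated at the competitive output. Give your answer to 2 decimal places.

Market equilibrium (private): 22.76 + 0.72Q = 54.72 - 0.38Q → Q_m = 29.0545.
Total external benefit = MEB × Q_m = 17.26 × 29.0545 = 501.4807.

$501.48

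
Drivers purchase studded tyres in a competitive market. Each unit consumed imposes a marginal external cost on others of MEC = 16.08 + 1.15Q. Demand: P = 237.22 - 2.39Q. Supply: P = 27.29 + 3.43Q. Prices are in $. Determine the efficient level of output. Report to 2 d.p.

Q* = 27.81

Social marginal benefit = demand − MEC = 221.14 - 3.54Q.
Set SMB = MC: 221.14 - 3.54Q = 27.29 + 3.43Q → Q* = 27.8121.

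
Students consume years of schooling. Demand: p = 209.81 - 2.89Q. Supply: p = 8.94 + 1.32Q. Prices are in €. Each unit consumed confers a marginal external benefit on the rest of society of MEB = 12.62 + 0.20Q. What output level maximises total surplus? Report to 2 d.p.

Q* = 53.24

Social marginal benefit = demand + MEB = 222.43 - 2.69Q.
Set SMB = MC: 222.43 - 2.69Q = 8.94 + 1.32Q → Q* = 53.2394.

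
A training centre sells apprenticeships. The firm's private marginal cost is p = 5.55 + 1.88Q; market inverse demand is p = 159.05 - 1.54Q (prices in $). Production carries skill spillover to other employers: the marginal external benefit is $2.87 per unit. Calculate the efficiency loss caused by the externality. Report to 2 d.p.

DWL = $1.20

Market equilibrium (private): 5.55 + 1.88Q = 159.05 - 1.54Q → Q_m = 44.8830.
Social marginal cost = private MC − MEB = 2.68 + 1.88Q.
Set SMC = demand: 2.68 + 1.88Q = 159.05 - 1.54Q → Q* = 45.7222.
Between Q* and Q_m the wedge demand − SMC runs linearly from 0 to MEB(Q_m), so the loss is a triangle.
DWL = ½ × 0.8392 × 2.8700 = 1.2043.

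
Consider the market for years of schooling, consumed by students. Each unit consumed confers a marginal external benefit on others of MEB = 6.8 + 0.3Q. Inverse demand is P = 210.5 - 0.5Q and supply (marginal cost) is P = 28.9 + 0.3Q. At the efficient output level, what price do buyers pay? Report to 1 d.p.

P = 22.1

Social marginal benefit = demand + MEB = 217.3 - 0.2Q.
Set SMB = MC: 217.3 - 0.2Q = 28.9 + 0.3Q → Q* = 376.8000.
Consumer price on the demand curve at Q*: 210.5 − 0.5×376.8000 = 22.1000.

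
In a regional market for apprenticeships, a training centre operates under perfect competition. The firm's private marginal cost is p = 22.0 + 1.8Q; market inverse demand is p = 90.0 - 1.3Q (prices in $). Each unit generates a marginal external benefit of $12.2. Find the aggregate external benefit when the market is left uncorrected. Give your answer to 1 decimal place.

Market equilibrium (private): 22.0 + 1.8Q = 90.0 - 1.3Q → Q_m = 21.9355.
Total external benefit = MEB × Q_m = 12.2 × 21.9355 = 267.6131.

$267.6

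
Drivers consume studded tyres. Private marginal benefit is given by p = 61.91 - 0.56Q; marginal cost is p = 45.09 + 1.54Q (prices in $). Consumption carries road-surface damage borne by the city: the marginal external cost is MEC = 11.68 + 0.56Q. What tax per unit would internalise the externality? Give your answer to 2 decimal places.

tax = $12.76 per unit

Social marginal benefit = demand − MEC = 50.23 - 1.12Q.
Set SMB = MC: 50.23 - 1.12Q = 45.09 + 1.54Q → Q* = 1.9323.
The Pigouvian tax equals MEC at Q*: 11.68 + 0.56×1.9323 = 12.7621.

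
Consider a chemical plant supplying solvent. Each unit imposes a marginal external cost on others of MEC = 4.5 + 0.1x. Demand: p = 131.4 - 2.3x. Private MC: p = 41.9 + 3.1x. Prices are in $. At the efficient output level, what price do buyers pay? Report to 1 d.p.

Social marginal cost = private MC + MEC = 46.4 + 3.2x.
Set SMC = demand: 46.4 + 3.2x = 131.4 - 2.3x → x* = 15.4545.
Consumer price on the demand curve at x*: 131.4 − 2.3×15.4545 = 95.8547.

P = $95.9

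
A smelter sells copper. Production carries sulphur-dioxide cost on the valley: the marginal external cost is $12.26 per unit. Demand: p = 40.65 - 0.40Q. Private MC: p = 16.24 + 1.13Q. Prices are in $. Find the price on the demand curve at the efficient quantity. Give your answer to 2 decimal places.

Social marginal cost = private MC + MEC = 28.50 + 1.13Q.
Set SMC = demand: 28.50 + 1.13Q = 40.65 - 0.40Q → Q* = 7.9412.
Consumer price on the demand curve at Q*: 40.65 − 0.40×7.9412 = 37.4735.

P = $37.47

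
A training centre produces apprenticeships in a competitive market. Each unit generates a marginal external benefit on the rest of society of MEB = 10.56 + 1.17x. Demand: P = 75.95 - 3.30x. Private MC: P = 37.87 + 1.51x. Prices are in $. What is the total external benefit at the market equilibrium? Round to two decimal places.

$120.27

Market equilibrium (private): 37.87 + 1.51x = 75.95 - 3.30x → x_m = 7.9168.
Total external benefit = ∫₀^{x_m} (10.56 + 1.17x) dx = 10.56×7.9168 + ½×1.17×7.9168² = 120.2667.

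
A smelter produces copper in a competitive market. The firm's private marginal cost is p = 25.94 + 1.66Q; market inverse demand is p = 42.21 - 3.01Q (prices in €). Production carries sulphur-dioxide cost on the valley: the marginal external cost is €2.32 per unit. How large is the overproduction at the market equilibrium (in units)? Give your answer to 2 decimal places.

Market equilibrium (private): 25.94 + 1.66Q = 42.21 - 3.01Q → Q_m = 3.4839.
Social marginal cost = private MC + MEC = 28.26 + 1.66Q.
Set SMC = demand: 28.26 + 1.66Q = 42.21 - 3.01Q → Q* = 2.9872.
Gap = |3.4839 − 2.9872| = 0.4967.

0.50 units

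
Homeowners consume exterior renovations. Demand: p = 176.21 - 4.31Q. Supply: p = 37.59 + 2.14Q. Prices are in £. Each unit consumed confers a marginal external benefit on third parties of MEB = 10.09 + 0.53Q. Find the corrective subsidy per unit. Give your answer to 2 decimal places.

Social marginal benefit = demand + MEB = 186.30 - 3.78Q.
Set SMB = MC: 186.30 - 3.78Q = 37.59 + 2.14Q → Q* = 25.1199.
The Pigouvian subsidy equals MEB at Q*: 10.09 + 0.53×25.1199 = 23.4035.

subsidy = £23.40 per unit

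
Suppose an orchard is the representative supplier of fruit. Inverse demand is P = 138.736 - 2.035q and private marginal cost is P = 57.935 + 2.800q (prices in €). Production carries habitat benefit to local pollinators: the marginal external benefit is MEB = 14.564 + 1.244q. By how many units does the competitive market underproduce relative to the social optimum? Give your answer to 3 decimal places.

Market equilibrium (private): 57.935 + 2.800q = 138.736 - 2.035q → q_m = 16.7117.
Social marginal cost = private MC − MEB = 43.371 + 1.556q.
Set SMC = demand: 43.371 + 1.556q = 138.736 - 2.035q → q* = 26.5567.
Gap = |16.7117 − 26.5567| = 9.8450.

9.845 units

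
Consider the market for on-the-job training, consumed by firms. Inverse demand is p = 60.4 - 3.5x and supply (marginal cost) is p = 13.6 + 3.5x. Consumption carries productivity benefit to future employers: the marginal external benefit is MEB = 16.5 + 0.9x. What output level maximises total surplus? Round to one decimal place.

x* = 10.4

Social marginal benefit = demand + MEB = 76.9 - 2.6x.
Set SMB = MC: 76.9 - 2.6x = 13.6 + 3.5x → x* = 10.3770.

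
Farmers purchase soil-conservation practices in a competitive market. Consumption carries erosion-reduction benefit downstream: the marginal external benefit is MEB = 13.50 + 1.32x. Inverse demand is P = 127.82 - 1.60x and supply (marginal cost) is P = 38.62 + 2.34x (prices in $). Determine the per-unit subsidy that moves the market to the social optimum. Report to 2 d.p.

subsidy = $65.24 per unit

Social marginal benefit = demand + MEB = 141.32 - 0.28x.
Set SMB = MC: 141.32 - 0.28x = 38.62 + 2.34x → x* = 39.1985.
The Pigouvian subsidy equals MEB at x*: 13.50 + 1.32×39.1985 = 65.2420.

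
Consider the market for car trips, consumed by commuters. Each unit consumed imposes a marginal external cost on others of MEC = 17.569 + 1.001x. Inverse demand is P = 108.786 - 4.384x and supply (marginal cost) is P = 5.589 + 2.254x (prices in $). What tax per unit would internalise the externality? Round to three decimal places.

tax = $28.790 per unit

Social marginal benefit = demand − MEC = 91.217 - 5.385x.
Set SMB = MC: 91.217 - 5.385x = 5.589 + 2.254x → x* = 11.2093.
The Pigouvian tax equals MEC at x*: 17.569 + 1.001×11.2093 = 28.7895.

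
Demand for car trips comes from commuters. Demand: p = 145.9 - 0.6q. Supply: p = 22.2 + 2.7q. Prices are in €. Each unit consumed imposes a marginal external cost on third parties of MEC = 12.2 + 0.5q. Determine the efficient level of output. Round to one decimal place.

Social marginal benefit = demand − MEC = 133.7 - 1.1q.
Set SMB = MC: 133.7 - 1.1q = 22.2 + 2.7q → q* = 29.3421.

q* = 29.3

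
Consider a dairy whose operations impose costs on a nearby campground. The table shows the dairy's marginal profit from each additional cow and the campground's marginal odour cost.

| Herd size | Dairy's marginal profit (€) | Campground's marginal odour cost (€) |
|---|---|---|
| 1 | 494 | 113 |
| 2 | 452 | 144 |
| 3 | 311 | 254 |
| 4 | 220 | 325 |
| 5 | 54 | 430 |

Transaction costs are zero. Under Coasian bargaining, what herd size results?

Bargaining reaches the level where marginal profit last exceeds marginal odour cost.
That holds through level 3 (311 ≥ 254) but not at 4 (220 < 325).

3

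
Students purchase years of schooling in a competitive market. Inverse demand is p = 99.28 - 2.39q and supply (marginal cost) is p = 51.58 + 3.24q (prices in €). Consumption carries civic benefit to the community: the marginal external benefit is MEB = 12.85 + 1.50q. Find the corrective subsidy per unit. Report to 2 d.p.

subsidy = €34.84 per unit

Social marginal benefit = demand + MEB = 112.13 - 0.89q.
Set SMB = MC: 112.13 - 0.89q = 51.58 + 3.24q → q* = 14.6610.
The Pigouvian subsidy equals MEB at q*: 12.85 + 1.50×14.6610 = 34.8415.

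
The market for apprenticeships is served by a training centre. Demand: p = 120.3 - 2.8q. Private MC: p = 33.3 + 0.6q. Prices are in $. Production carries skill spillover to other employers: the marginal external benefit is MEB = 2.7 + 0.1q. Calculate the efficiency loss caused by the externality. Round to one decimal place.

DWL = $4.2

Market equilibrium (private): 33.3 + 0.6q = 120.3 - 2.8q → q_m = 25.5882.
Social marginal cost = private MC − MEB = 30.6 + 0.5q.
Set SMC = demand: 30.6 + 0.5q = 120.3 - 2.8q → q* = 27.1818.
Between q* and q_m the wedge demand − SMC runs linearly from 0 to MEB(q_m), so the loss is a triangle.
DWL = ½ × 1.5936 × 5.2588 = 4.1902.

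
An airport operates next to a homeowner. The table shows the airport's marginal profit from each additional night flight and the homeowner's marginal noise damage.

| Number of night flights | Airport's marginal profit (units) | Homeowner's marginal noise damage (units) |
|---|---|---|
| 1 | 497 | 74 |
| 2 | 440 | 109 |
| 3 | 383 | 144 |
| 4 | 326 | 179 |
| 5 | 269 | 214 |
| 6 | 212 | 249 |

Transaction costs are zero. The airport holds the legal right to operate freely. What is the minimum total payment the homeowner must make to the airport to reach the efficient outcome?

Left alone the airport would choose level 6 (marginal profit stays positive).
Efficient level: k* = 5 (marginal profit ≥ marginal noise damage through 5).
The homeowner must at least cover the airport's forgone profit from cutting 6→5: 212 = 212.

212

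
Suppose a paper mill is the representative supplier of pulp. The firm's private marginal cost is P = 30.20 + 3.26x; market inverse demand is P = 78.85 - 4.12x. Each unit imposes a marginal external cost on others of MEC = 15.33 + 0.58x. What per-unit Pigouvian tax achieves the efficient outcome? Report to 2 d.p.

tax = 17.76 per unit

Social marginal cost = private MC + MEC = 45.53 + 3.84x.
Set SMC = demand: 45.53 + 3.84x = 78.85 - 4.12x → x* = 4.1859.
The Pigouvian tax equals MEC at x*: 15.33 + 0.58×4.1859 = 17.7578.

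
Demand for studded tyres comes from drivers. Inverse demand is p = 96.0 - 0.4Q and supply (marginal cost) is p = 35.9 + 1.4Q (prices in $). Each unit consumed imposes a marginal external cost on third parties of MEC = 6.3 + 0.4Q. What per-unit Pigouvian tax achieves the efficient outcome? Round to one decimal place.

Social marginal benefit = demand − MEC = 89.7 - 0.8Q.
Set SMB = MC: 89.7 - 0.8Q = 35.9 + 1.4Q → Q* = 24.4545.
The Pigouvian tax equals MEC at Q*: 6.3 + 0.4×24.4545 = 16.0818.

tax = $16.1 per unit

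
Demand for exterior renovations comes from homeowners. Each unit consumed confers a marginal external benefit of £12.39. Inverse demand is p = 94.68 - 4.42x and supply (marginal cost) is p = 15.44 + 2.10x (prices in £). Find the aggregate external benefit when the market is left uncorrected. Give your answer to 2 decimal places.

£150.58

Market equilibrium (private): 15.44 + 2.10x = 94.68 - 4.42x → x_m = 12.1534.
Total external benefit = MEB × x_m = 12.39 × 12.1534 = 150.5806.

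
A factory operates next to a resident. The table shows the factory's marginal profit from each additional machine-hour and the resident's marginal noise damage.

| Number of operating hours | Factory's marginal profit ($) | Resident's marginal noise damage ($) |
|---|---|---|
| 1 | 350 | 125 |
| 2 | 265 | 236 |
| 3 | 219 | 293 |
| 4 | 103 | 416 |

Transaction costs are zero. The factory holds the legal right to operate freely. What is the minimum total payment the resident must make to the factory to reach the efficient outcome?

Left alone the factory would choose level 4 (marginal profit stays positive).
Efficient level: k* = 2 (marginal profit ≥ marginal noise damage through 2).
The resident must at least cover the factory's forgone profit from cutting 4→2: 219 + 103 = 322.

$322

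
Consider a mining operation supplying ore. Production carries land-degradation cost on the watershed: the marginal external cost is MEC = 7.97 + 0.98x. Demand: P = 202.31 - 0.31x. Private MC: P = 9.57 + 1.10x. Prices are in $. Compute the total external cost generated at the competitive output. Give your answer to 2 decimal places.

$10245.37

Market equilibrium (private): 9.57 + 1.10x = 202.31 - 0.31x → x_m = 136.6950.
Total external cost = ∫₀^{x_m} (7.97 + 0.98x) dx = 7.97×136.6950 + ½×0.98×136.6950² = 10245.3654.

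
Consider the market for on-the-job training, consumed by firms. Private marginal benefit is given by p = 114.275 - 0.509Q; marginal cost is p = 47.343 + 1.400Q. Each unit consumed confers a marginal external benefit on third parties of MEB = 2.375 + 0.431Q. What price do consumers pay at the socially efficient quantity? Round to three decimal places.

Social marginal benefit = demand + MEB = 116.650 - 0.078Q.
Set SMB = MC: 116.650 - 0.078Q = 47.343 + 1.400Q → Q* = 46.8924.
Consumer price on the demand curve at Q*: 114.275 − 0.509×46.8924 = 90.4068.

P = 90.407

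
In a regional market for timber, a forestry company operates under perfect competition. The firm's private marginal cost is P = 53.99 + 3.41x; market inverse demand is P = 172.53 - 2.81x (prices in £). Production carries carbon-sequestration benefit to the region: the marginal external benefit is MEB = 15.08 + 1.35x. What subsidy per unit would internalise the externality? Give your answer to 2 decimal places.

subsidy = £52.12 per unit

Social marginal cost = private MC − MEB = 38.91 + 2.06x.
Set SMC = demand: 38.91 + 2.06x = 172.53 - 2.81x → x* = 27.4374.
The Pigouvian subsidy equals MEB at x*: 15.08 + 1.35×27.4374 = 52.1205.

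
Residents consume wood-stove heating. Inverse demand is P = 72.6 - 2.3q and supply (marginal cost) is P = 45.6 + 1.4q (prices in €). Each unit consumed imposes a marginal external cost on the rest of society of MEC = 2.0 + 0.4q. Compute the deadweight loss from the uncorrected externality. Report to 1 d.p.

Market equilibrium (private): 45.6 + 1.4q = 72.6 - 2.3q → q_m = 7.2973.
Social marginal benefit = demand − MEC = 70.6 - 2.7q.
Set SMB = MC: 70.6 - 2.7q = 45.6 + 1.4q → q* = 6.0976.
The loss is the area between SMB and MC from q* to q_m; with linear curves that's a triangle of height MEC(q_m).
DWL = ½ × 1.1997 × 4.9189 = 2.9506.

DWL = €3.0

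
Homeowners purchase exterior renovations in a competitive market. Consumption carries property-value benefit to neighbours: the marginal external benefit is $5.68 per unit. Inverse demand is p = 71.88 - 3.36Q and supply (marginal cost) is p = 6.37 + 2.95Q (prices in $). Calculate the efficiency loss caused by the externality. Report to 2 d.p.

DWL = $2.56

Market equilibrium (private): 6.37 + 2.95Q = 71.88 - 3.36Q → Q_m = 10.3819.
Social marginal benefit = demand + MEB = 77.56 - 3.36Q.
Set SMB = MC: 77.56 - 3.36Q = 6.37 + 2.95Q → Q* = 11.2821.
The loss is the area between SMB and MC from Q* to Q_m; with linear curves that's a triangle of height MEB(Q_m).
DWL = ½ × 0.9002 × 5.6800 = 2.5566.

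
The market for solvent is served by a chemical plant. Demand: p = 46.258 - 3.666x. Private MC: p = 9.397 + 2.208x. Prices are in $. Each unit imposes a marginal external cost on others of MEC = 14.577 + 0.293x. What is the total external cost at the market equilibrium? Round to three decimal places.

$97.244

Market equilibrium (private): 9.397 + 2.208x = 46.258 - 3.666x → x_m = 6.2753.
Total external cost = ∫₀^{x_m} (14.577 + 0.293x) dx = 14.577×6.2753 + ½×0.293×6.2753² = 97.2441.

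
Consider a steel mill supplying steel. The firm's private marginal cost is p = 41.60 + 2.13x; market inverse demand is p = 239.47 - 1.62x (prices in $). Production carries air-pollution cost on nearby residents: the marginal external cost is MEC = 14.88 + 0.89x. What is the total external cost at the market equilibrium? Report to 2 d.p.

$2024.11

Market equilibrium (private): 41.60 + 2.13x = 239.47 - 1.62x → x_m = 52.7653.
Total external cost = ∫₀^{x_m} (14.88 + 0.89x) dx = 14.88×52.7653 + ½×0.89×52.7653² = 2024.1064.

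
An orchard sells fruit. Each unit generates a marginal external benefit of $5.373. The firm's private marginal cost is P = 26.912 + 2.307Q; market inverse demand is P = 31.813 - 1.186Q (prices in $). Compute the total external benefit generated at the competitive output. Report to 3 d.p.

$7.539

Market equilibrium (private): 26.912 + 2.307Q = 31.813 - 1.186Q → Q_m = 1.4031.
Total external benefit = MEB × Q_m = 5.373 × 1.4031 = 7.5389.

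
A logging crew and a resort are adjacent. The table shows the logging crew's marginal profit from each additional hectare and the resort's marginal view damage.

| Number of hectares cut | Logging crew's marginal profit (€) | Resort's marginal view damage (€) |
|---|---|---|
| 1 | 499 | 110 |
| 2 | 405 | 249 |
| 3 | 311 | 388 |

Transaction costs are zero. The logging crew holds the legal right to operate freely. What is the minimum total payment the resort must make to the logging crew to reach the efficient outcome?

Left alone the logging crew would choose level 3 (marginal profit stays positive).
Efficient level: k* = 2 (marginal profit ≥ marginal view damage through 2).
The resort must at least cover the logging crew's forgone profit from cutting 3→2: 311 = 311.

€311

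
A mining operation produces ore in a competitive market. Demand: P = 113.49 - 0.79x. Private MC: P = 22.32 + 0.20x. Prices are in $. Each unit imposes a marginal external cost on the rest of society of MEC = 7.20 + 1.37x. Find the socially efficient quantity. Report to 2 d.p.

Social marginal cost = private MC + MEC = 29.52 + 1.57x.
Set SMC = demand: 29.52 + 1.57x = 113.49 - 0.79x → x* = 35.5805.

x* = 35.58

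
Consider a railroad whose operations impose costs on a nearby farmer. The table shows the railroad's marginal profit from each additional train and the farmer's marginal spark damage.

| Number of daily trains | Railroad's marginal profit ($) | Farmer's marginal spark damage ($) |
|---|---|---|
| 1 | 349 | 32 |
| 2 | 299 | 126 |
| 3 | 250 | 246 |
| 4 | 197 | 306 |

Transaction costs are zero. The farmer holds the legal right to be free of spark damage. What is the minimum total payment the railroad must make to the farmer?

$404

Efficient level: marginal profit ≥ marginal spark damage through level 3, so k* = 3.
With the farmer holding the right, the railroad must at least compensate total damage at k*: 32 + 126 + 246 = 404.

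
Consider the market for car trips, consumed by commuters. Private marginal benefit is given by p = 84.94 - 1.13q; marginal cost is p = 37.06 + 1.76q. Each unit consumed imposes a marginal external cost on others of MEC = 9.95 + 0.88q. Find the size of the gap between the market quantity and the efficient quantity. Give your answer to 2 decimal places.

6.51 units

Market equilibrium (private): 37.06 + 1.76q = 84.94 - 1.13q → q_m = 16.5675.
Social marginal benefit = demand − MEC = 74.99 - 2.01q.
Set SMB = MC: 74.99 - 2.01q = 37.06 + 1.76q → q* = 10.0610.
Gap = |16.5675 − 10.0610| = 6.5065.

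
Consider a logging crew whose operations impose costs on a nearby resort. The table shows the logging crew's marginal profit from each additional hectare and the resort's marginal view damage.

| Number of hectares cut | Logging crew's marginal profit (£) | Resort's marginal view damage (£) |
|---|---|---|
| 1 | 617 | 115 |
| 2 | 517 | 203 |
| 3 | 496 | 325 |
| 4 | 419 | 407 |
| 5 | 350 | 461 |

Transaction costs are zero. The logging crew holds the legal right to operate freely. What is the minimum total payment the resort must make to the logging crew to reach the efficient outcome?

£350

Left alone the logging crew would choose level 5 (marginal profit stays positive).
Efficient level: k* = 4 (marginal profit ≥ marginal view damage through 4).
The resort must at least cover the logging crew's forgone profit from cutting 5→4: 350 = 350.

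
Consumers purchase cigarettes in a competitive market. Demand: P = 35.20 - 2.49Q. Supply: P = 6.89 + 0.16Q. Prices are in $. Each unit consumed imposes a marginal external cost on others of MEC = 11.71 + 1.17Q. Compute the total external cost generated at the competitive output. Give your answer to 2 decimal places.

Market equilibrium (private): 6.89 + 0.16Q = 35.20 - 2.49Q → Q_m = 10.6830.
Total external cost = ∫₀^{Q_m} (11.71 + 1.17Q) dQ = 11.71×10.6830 + ½×1.17×10.6830² = 191.8619.

$191.86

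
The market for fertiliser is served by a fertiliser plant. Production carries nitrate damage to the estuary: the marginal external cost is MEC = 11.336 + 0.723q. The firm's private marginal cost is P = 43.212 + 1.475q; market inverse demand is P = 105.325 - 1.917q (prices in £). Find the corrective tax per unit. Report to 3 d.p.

tax = £20.257 per unit

Social marginal cost = private MC + MEC = 54.548 + 2.198q.
Set SMC = demand: 54.548 + 2.198q = 105.325 - 1.917q → q* = 12.3395.
The Pigouvian tax equals MEC at q*: 11.336 + 0.723×12.3395 = 20.2575.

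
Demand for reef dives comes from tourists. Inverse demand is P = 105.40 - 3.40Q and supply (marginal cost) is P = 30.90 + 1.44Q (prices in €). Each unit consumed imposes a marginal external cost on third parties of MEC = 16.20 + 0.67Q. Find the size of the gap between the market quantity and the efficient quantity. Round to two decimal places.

4.81 units

Market equilibrium (private): 30.90 + 1.44Q = 105.40 - 3.40Q → Q_m = 15.3926.
Social marginal benefit = demand − MEC = 89.20 - 4.07Q.
Set SMB = MC: 89.20 - 4.07Q = 30.90 + 1.44Q → Q* = 10.5808.
Gap = |15.3926 − 10.5808| = 4.8118.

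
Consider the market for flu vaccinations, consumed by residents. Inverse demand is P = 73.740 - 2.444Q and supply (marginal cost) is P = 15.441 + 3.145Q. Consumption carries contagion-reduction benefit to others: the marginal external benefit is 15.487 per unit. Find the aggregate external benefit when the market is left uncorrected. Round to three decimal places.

161.545

Market equilibrium (private): 15.441 + 3.145Q = 73.740 - 2.444Q → Q_m = 10.4310.
Total external benefit = MEB × Q_m = 15.487 × 10.4310 = 161.5449.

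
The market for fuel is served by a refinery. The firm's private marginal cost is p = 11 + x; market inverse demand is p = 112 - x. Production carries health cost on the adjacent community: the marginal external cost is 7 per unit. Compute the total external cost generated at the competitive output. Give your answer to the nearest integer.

Market equilibrium (private): 11 + x = 112 - x → x_m = 50.5000.
Total external cost = MEC × x_m = 7 × 50.5000 = 353.5000.

354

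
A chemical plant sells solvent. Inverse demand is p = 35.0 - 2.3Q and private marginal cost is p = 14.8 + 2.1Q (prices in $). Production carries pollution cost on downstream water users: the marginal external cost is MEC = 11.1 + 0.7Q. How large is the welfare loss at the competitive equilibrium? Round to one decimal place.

DWL = $20.1

Market equilibrium (private): 14.8 + 2.1Q = 35.0 - 2.3Q → Q_m = 4.5909.
Social marginal cost = private MC + MEC = 25.9 + 2.8Q.
Set SMC = demand: 25.9 + 2.8Q = 35.0 - 2.3Q → Q* = 1.7843.
Height of the DWL triangle at Q_m is SMC(Q_m) − demand(Q_m) = MEC(Q_m) = 14.3136.
DWL = ½ × 2.8066 × 14.3136 = 20.0863.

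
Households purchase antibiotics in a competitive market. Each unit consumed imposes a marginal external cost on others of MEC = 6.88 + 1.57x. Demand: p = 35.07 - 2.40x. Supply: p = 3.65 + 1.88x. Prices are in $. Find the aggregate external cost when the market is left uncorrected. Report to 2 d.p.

Market equilibrium (private): 3.65 + 1.88x = 35.07 - 2.40x → x_m = 7.3411.
Total external cost = ∫₀^{x_m} (6.88 + 1.57x) dx = 6.88×7.3411 + ½×1.57×7.3411² = 92.8118.

$92.81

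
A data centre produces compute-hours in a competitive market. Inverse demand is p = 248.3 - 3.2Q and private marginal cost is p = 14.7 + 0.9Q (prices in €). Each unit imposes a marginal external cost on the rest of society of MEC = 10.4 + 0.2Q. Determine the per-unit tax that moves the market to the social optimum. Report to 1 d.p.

Social marginal cost = private MC + MEC = 25.1 + 1.1Q.
Set SMC = demand: 25.1 + 1.1Q = 248.3 - 3.2Q → Q* = 51.9070.
The Pigouvian tax equals MEC at Q*: 10.4 + 0.2×51.9070 = 20.7814.

tax = €20.8 per unit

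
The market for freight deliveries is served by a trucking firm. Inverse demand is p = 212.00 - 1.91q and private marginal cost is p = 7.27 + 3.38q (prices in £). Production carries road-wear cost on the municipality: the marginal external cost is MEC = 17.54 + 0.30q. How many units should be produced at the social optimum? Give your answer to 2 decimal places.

q* = 33.49

Social marginal cost = private MC + MEC = 24.81 + 3.68q.
Set SMC = demand: 24.81 + 3.68q = 212.00 - 1.91q → q* = 33.4866.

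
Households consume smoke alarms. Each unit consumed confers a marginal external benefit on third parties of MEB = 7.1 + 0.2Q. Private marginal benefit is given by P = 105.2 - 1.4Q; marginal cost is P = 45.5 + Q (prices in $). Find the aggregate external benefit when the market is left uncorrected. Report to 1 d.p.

$238.5

Market equilibrium (private): 45.5 + Q = 105.2 - 1.4Q → Q_m = 24.8750.
Total external benefit = ∫₀^{Q_m} (7.1 + 0.2Q) dQ = 7.1×24.8750 + ½×0.2×24.8750² = 238.4891.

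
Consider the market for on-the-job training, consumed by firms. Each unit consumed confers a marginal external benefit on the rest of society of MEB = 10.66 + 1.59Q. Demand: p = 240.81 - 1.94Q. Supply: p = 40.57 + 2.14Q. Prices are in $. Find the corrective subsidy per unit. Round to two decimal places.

subsidy = $145.33 per unit

Social marginal benefit = demand + MEB = 251.47 - 0.35Q.
Set SMB = MC: 251.47 - 0.35Q = 40.57 + 2.14Q → Q* = 84.6988.
The Pigouvian subsidy equals MEB at Q*: 10.66 + 1.59×84.6988 = 145.3311.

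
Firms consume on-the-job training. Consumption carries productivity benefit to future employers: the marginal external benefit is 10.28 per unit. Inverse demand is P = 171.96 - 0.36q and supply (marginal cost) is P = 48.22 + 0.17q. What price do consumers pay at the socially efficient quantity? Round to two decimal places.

Social marginal benefit = demand + MEB = 182.24 - 0.36q.
Set SMB = MC: 182.24 - 0.36q = 48.22 + 0.17q → q* = 252.8679.
Consumer price on the demand curve at q*: 171.96 − 0.36×252.8679 = 80.9276.

P = 80.93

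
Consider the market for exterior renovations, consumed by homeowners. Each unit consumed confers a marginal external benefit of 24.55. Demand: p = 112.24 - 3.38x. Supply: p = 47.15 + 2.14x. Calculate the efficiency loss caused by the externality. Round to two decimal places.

DWL = 54.59

Market equilibrium (private): 47.15 + 2.14x = 112.24 - 3.38x → x_m = 11.7917.
Social marginal benefit = demand + MEB = 136.79 - 3.38x.
Set SMB = MC: 136.79 - 3.38x = 47.15 + 2.14x → x* = 16.2391.
Height of the DWL triangle at x_m is SMB(x_m) − MC(x_m) = MEB(x_m) = 24.5500.
DWL = ½ × 4.4474 × 24.5500 = 54.5918.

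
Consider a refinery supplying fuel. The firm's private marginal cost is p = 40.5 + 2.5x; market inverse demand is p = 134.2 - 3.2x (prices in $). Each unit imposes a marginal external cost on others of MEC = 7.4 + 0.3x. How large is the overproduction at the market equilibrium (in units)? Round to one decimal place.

2.1 units

Market equilibrium (private): 40.5 + 2.5x = 134.2 - 3.2x → x_m = 16.4386.
Social marginal cost = private MC + MEC = 47.9 + 2.8x.
Set SMC = demand: 47.9 + 2.8x = 134.2 - 3.2x → x* = 14.3833.
Gap = |16.4386 − 14.3833| = 2.0553.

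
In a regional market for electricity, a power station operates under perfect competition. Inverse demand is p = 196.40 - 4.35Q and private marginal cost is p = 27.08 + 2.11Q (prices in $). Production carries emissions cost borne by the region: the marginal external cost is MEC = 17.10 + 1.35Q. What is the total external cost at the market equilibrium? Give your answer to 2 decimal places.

Market equilibrium (private): 27.08 + 2.11Q = 196.40 - 4.35Q → Q_m = 26.2105.
Total external cost = ∫₀^{Q_m} (17.10 + 1.35Q) dQ = 17.10×26.2105 + ½×1.35×26.2105² = 911.9180.

$911.92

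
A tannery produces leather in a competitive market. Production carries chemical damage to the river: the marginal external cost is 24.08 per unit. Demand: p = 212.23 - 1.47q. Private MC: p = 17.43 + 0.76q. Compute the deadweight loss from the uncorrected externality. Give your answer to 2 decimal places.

Market equilibrium (private): 17.43 + 0.76q = 212.23 - 1.47q → q_m = 87.3543.
Social marginal cost = private MC + MEC = 41.51 + 0.76q.
Set SMC = demand: 41.51 + 0.76q = 212.23 - 1.47q → q* = 76.5561.
The welfare-loss triangle has base |q_m − q*| and height MEC(q_m) (the vertical gap between SMC and demand is zero at q* and MEC at q_m).
DWL = ½ × 10.7982 × 24.0800 = 130.0103.

DWL = 130.01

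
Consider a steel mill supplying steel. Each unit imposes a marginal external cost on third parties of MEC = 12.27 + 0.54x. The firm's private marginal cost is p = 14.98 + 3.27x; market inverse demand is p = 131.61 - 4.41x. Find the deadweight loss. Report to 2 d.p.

DWL = 25.49

Market equilibrium (private): 14.98 + 3.27x = 131.61 - 4.41x → x_m = 15.1862.
Social marginal cost = private MC + MEC = 27.25 + 3.81x.
Set SMC = demand: 27.25 + 3.81x = 131.61 - 4.41x → x* = 12.6959.
The loss is the area between SMC and demand from x* to x_m; with linear curves that's a triangle of height MEC(x_m).
DWL = ½ × 2.4903 × 20.4705 = 25.4888.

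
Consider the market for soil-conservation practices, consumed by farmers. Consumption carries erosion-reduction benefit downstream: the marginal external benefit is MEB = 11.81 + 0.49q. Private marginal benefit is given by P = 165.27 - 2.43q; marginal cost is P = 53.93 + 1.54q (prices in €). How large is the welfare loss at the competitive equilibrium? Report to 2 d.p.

DWL = €93.81

Market equilibrium (private): 53.93 + 1.54q = 165.27 - 2.43q → q_m = 28.0453.
Social marginal benefit = demand + MEB = 177.08 - 1.94q.
Set SMB = MC: 177.08 - 1.94q = 53.93 + 1.54q → q* = 35.3879.
Height of the DWL triangle at q_m is SMB(q_m) − MC(q_m) = MEB(q_m) = 25.5522.
DWL = ½ × 7.3426 × 25.5522 = 93.8098.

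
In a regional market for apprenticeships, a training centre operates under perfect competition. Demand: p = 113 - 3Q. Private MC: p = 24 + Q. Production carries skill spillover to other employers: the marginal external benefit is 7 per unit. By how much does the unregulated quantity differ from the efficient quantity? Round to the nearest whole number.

Market equilibrium (private): 24 + Q = 113 - 3Q → Q_m = 22.2500.
Social marginal cost = private MC − MEB = 17 + Q.
Set SMC = demand: 17 + Q = 113 - 3Q → Q* = 24.0000.
Gap = |22.2500 − 24.0000| = 1.7500.

2 units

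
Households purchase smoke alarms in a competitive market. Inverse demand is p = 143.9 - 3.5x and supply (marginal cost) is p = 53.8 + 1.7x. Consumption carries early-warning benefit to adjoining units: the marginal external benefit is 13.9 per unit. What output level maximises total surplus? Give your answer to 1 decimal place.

x* = 20.0

Social marginal benefit = demand + MEB = 157.8 - 3.5x.
Set SMB = MC: 157.8 - 3.5x = 53.8 + 1.7x → x* = 20.0000.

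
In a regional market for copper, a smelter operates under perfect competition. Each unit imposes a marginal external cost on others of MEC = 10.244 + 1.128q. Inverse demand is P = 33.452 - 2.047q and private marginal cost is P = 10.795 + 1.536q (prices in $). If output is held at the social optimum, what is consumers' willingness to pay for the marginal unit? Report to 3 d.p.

P = $28.058

Social marginal cost = private MC + MEC = 21.039 + 2.664q.
Set SMC = demand: 21.039 + 2.664q = 33.452 - 2.047q → q* = 2.6349.
Consumer price on the demand curve at q*: 33.452 − 2.047×2.6349 = 28.0584.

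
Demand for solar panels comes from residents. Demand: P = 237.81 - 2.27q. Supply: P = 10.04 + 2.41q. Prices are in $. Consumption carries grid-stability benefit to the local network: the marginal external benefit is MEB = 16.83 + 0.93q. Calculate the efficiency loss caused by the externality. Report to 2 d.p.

DWL = $514.06

Market equilibrium (private): 10.04 + 2.41q = 237.81 - 2.27q → q_m = 48.6688.
Social marginal benefit = demand + MEB = 254.64 - 1.34q.
Set SMB = MC: 254.64 - 1.34q = 10.04 + 2.41q → q* = 65.2267.
Between q* and q_m the wedge SMB − MC runs linearly from 0 to MEB(q_m), so the loss is a triangle.
DWL = ½ × 16.5579 × 62.0920 = 514.0566.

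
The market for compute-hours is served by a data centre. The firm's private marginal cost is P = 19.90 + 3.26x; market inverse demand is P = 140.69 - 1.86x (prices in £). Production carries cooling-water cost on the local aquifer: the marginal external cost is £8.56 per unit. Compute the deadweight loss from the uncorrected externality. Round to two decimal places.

DWL = £7.16

Market equilibrium (private): 19.90 + 3.26x = 140.69 - 1.86x → x_m = 23.5918.
Social marginal cost = private MC + MEC = 28.46 + 3.26x.
Set SMC = demand: 28.46 + 3.26x = 140.69 - 1.86x → x* = 21.9199.
The loss is the area between SMC and demand from x* to x_m; with linear curves that's a triangle of height MEC(x_m).
DWL = ½ × 1.6719 × 8.5600 = 7.1557.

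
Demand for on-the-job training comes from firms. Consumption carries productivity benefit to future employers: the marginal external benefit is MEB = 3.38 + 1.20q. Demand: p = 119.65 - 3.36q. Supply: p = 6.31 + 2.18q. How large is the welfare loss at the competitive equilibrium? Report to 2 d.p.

DWL = 89.87

Market equilibrium (private): 6.31 + 2.18q = 119.65 - 3.36q → q_m = 20.4585.
Social marginal benefit = demand + MEB = 123.03 - 2.16q.
Set SMB = MC: 123.03 - 2.16q = 6.31 + 2.18q → q* = 26.8940.
The loss is the area between SMB and MC from q* to q_m; with linear curves that's a triangle of height MEB(q_m).
DWL = ½ × 6.4355 × 27.9302 = 89.8724.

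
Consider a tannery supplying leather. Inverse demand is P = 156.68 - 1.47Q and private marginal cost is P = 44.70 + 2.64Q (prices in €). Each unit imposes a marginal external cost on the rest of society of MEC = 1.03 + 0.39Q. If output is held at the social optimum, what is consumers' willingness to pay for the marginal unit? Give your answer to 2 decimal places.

Social marginal cost = private MC + MEC = 45.73 + 3.03Q.
Set SMC = demand: 45.73 + 3.03Q = 156.68 - 1.47Q → Q* = 24.6556.
Consumer price on the demand curve at Q*: 156.68 − 1.47×24.6556 = 120.4363.

P = €120.44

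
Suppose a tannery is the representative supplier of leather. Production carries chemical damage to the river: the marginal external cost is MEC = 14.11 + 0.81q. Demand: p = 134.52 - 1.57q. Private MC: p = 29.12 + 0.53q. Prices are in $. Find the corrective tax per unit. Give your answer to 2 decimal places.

tax = $39.52 per unit

Social marginal cost = private MC + MEC = 43.23 + 1.34q.
Set SMC = demand: 43.23 + 1.34q = 134.52 - 1.57q → q* = 31.3711.
The Pigouvian tax equals MEC at q*: 14.11 + 0.81×31.3711 = 39.5206.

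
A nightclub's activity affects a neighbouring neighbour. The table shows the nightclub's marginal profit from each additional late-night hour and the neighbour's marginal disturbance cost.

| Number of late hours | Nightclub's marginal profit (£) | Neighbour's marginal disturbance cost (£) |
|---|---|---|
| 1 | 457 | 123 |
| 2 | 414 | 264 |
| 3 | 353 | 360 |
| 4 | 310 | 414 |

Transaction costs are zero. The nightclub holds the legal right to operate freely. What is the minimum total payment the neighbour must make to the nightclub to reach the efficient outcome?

£663

Left alone the nightclub would choose level 4 (marginal profit stays positive).
Efficient level: k* = 2 (marginal profit ≥ marginal disturbance cost through 2).
The neighbour must at least cover the nightclub's forgone profit from cutting 4→2: 353 + 310 = 663.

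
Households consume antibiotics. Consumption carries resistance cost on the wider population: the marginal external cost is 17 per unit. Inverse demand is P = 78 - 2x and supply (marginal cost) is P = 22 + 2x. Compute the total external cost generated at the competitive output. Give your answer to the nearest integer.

Market equilibrium (private): 22 + 2x = 78 - 2x → x_m = 14.0000.
Total external cost = MEC × x_m = 17 × 14.0000 = 238.0000.

238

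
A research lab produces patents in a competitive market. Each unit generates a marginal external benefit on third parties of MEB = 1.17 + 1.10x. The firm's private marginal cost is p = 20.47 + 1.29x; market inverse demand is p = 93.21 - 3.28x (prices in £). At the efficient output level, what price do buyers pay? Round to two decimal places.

P = £23.35

Social marginal cost = private MC − MEB = 19.30 + 0.19x.
Set SMC = demand: 19.30 + 0.19x = 93.21 - 3.28x → x* = 21.2997.
Consumer price on the demand curve at x*: 93.21 − 3.28×21.2997 = 23.3470.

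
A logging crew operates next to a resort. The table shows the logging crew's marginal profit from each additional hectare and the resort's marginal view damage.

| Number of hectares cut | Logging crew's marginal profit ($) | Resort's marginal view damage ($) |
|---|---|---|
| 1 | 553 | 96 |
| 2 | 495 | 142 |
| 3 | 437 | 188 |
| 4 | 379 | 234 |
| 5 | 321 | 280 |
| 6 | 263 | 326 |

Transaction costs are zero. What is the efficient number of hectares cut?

Bargaining reaches the level where marginal profit last exceeds marginal view damage.
That holds through level 5 (321 ≥ 280) but not at 6 (263 < 326).

5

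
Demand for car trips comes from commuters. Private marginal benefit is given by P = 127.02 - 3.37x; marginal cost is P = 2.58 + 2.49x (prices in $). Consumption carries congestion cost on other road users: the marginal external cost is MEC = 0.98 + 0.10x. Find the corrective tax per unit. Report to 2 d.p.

tax = $3.05 per unit

Social marginal benefit = demand − MEC = 126.04 - 3.47x.
Set SMB = MC: 126.04 - 3.47x = 2.58 + 2.49x → x* = 20.7148.
The Pigouvian tax equals MEC at x*: 0.98 + 0.10×20.7148 = 3.0515.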